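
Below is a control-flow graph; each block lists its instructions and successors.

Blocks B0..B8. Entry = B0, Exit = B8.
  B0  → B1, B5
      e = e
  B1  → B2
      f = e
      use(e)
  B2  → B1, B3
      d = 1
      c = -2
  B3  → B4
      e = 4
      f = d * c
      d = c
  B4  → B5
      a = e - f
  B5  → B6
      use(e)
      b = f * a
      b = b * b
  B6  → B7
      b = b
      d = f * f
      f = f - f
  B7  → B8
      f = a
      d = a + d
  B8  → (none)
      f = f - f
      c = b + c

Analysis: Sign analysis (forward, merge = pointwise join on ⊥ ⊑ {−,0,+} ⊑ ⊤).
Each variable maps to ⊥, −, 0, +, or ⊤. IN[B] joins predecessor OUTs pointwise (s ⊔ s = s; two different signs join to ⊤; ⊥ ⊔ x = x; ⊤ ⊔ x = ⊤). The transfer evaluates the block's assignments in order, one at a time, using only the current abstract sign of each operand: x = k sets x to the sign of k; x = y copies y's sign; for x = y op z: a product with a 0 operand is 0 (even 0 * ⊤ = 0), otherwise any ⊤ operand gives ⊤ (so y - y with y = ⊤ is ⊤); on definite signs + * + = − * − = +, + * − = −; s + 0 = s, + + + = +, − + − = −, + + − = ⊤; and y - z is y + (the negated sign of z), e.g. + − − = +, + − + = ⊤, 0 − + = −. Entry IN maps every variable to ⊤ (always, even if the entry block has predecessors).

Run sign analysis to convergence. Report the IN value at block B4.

Answer: {a: ⊤, b: ⊤, c: -, d: -, e: +, f: -}

Derivation:
Fixpoint table:
  B0: | IN=(all ⊤) | OUT=(all ⊤)
  B1: | IN=(all ⊤) | OUT=(all ⊤)
  B2: | IN=(all ⊤) | OUT={c:-, d:+; rest ⊤}
  B3: | IN={c:-, d:+; rest ⊤} | OUT={c:-, d:-, e:+, f:-; rest ⊤}
  B4: | IN={c:-, d:-, e:+, f:-; rest ⊤} | OUT={a:+, c:-, d:-, e:+, f:-; rest ⊤}
  B5: | IN=(all ⊤) | OUT=(all ⊤)
  B6: | IN=(all ⊤) | OUT=(all ⊤)
  B7: | IN=(all ⊤) | OUT=(all ⊤)
  B8: | IN=(all ⊤) | OUT=(all ⊤)

Merge at B4: IN[B4] = OUT[B3] = {a: ⊤, b: ⊤, c: -, d: -, e: +, f: -}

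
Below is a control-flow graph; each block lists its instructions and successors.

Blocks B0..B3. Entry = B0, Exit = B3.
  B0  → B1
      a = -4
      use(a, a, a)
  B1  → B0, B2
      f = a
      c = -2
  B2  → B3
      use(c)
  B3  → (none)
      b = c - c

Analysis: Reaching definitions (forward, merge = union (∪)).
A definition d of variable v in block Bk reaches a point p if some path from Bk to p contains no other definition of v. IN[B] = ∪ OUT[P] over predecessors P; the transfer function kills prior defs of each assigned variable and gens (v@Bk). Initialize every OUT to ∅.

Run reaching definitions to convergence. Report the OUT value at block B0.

Answer: {a@B0, c@B1, f@B1}

Trace:
Fixpoint table:
  B0:  IN={a@B0, c@B1, f@B1}  OUT={a@B0, c@B1, f@B1}
  B1:  IN={a@B0, c@B1, f@B1}  OUT={a@B0, c@B1, f@B1}
  B2:  IN={a@B0, c@B1, f@B1}  OUT={a@B0, c@B1, f@B1}
  B3:  IN={a@B0, c@B1, f@B1}  OUT={a@B0, b@B3, c@B1, f@B1}

Merge at B0 (entry node, so the boundary value {} is joined with the incoming edge(s)): IN[B0] = {} ⊔ OUT[B1] = {a@B0, c@B1, f@B1}
Applying B0's transfer function to that IN value gives OUT[B0] (row B0 above).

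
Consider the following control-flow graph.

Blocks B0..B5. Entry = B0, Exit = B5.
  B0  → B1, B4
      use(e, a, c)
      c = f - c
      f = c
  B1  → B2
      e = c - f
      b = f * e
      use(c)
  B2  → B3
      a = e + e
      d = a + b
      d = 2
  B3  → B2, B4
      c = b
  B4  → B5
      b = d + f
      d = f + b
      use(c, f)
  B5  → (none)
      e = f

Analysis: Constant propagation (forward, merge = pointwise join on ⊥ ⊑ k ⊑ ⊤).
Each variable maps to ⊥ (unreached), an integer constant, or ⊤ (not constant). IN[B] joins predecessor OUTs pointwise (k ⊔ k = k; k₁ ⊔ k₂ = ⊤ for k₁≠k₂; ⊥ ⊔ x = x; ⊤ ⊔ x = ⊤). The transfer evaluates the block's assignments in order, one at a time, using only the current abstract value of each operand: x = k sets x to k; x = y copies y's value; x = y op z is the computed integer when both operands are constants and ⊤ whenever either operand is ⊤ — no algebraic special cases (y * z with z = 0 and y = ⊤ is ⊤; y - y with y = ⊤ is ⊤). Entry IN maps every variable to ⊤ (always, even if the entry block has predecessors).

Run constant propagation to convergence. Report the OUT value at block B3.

Answer: {a: ⊤, b: ⊤, c: ⊤, d: 2, e: ⊤, f: ⊤}

Trace:
Per-block solution:
  B0: | IN=(all ⊤) | OUT=(all ⊤)
  B1: | IN=(all ⊤) | OUT=(all ⊤)
  B2: | IN=(all ⊤) | OUT={d:2; rest ⊤}
  B3: | IN={d:2; rest ⊤} | OUT={d:2; rest ⊤}
  B4: | IN=(all ⊤) | OUT=(all ⊤)
  B5: | IN=(all ⊤) | OUT=(all ⊤)

Merge at B3: IN[B3] = OUT[B2] = {a: ⊤, b: ⊤, c: ⊤, d: 2, e: ⊤, f: ⊤}
Applying B3's transfer function to that IN value gives OUT[B3] (row B3 above).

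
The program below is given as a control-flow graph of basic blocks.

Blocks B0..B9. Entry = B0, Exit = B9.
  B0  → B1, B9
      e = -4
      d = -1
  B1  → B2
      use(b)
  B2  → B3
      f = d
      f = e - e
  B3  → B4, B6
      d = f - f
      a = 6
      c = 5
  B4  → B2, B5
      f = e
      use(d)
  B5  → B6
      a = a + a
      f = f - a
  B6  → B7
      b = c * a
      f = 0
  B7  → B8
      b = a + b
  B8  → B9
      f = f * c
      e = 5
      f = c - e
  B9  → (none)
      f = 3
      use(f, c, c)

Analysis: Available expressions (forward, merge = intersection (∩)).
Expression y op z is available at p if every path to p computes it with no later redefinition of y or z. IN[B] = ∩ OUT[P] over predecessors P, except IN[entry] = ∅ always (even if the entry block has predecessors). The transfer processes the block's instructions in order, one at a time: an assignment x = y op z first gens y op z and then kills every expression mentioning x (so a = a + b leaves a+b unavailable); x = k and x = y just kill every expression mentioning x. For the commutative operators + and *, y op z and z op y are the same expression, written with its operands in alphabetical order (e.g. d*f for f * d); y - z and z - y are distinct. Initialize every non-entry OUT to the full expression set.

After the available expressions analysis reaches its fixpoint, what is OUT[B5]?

Answer: {e-e}

Trace:
Per-block solution:
  B0:   IN={}   OUT={}
  B1:   IN={}   OUT={}
  B2:   IN={}   OUT={e-e}
  B3:   IN={e-e}   OUT={e-e, f-f}
  B4:   IN={e-e, f-f}   OUT={e-e}
  B5:   IN={e-e}   OUT={e-e}
  B6:   IN={e-e}   OUT={a*c, e-e}
  B7:   IN={a*c, e-e}   OUT={a*c, e-e}
  B8:   IN={a*c, e-e}   OUT={a*c, c-e}
  B9:   IN={}   OUT={}

Merge at B5: IN[B5] = OUT[B4] = {e-e}
Applying B5's transfer function to that IN value gives OUT[B5] (row B5 above).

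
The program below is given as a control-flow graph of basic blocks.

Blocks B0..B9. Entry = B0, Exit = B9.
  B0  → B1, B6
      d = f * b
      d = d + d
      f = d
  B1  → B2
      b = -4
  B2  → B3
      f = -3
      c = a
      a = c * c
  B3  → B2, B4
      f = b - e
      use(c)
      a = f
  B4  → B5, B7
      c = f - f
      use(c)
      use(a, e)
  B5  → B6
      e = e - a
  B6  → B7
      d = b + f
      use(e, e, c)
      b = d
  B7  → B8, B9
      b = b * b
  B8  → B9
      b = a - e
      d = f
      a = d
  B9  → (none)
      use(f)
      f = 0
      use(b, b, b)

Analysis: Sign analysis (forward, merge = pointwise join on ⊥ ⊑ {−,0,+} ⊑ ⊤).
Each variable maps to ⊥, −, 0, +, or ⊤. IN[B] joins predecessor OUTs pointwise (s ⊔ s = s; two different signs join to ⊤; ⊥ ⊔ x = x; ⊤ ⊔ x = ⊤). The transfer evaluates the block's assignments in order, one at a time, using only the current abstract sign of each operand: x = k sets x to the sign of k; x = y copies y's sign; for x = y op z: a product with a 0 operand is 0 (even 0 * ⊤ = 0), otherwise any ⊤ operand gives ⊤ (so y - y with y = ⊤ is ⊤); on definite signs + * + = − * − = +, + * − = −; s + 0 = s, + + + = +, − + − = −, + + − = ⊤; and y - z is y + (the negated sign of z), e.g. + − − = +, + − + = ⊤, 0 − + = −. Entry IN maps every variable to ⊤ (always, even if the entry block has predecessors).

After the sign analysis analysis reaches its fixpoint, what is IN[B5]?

Fixpoint table:
  B0: | IN=(all ⊤) | OUT=(all ⊤)
  B1: | IN=(all ⊤) | OUT={b:-; rest ⊤}
  B2: | IN={b:-; rest ⊤} | OUT={b:-, f:-; rest ⊤}
  B3: | IN={b:-, f:-; rest ⊤} | OUT={b:-; rest ⊤}
  B4: | IN={b:-; rest ⊤} | OUT={b:-; rest ⊤}
  B5: | IN={b:-; rest ⊤} | OUT={b:-; rest ⊤}
  B6: | IN=(all ⊤) | OUT=(all ⊤)
  B7: | IN=(all ⊤) | OUT=(all ⊤)
  B8: | IN=(all ⊤) | OUT=(all ⊤)
  B9: | IN=(all ⊤) | OUT={f:0; rest ⊤}

Merge at B5: IN[B5] = OUT[B4] = {a: ⊤, b: -, c: ⊤, d: ⊤, e: ⊤, f: ⊤}

Answer: {a: ⊤, b: -, c: ⊤, d: ⊤, e: ⊤, f: ⊤}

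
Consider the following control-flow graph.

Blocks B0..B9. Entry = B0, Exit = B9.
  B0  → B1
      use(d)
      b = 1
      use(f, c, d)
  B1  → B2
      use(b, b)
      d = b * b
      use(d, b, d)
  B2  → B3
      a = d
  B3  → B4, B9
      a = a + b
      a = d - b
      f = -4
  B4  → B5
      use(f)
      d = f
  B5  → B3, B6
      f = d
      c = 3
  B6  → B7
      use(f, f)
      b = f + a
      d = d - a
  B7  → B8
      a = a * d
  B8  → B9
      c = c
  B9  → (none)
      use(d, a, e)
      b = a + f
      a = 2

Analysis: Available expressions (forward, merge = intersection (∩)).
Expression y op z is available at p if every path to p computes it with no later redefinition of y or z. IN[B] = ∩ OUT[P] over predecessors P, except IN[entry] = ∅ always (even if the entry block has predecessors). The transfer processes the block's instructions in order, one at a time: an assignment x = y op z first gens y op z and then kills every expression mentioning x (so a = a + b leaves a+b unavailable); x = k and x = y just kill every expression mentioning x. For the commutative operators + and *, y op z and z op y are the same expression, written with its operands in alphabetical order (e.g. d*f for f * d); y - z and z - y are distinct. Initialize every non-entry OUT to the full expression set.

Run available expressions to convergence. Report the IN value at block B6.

Fixpoint table:
  B0:   IN={}   OUT={}
  B1:   IN={}   OUT={b*b}
  B2:   IN={b*b}   OUT={b*b}
  B3:   IN={b*b}   OUT={b*b, d-b}
  B4:   IN={b*b, d-b}   OUT={b*b}
  B5:   IN={b*b}   OUT={b*b}
  B6:   IN={b*b}   OUT={a+f}
  B7:   IN={a+f}   OUT={}
  B8:   IN={}   OUT={}
  B9:   IN={}   OUT={}

Merge at B6: IN[B6] = OUT[B5] = {b*b}

Answer: {b*b}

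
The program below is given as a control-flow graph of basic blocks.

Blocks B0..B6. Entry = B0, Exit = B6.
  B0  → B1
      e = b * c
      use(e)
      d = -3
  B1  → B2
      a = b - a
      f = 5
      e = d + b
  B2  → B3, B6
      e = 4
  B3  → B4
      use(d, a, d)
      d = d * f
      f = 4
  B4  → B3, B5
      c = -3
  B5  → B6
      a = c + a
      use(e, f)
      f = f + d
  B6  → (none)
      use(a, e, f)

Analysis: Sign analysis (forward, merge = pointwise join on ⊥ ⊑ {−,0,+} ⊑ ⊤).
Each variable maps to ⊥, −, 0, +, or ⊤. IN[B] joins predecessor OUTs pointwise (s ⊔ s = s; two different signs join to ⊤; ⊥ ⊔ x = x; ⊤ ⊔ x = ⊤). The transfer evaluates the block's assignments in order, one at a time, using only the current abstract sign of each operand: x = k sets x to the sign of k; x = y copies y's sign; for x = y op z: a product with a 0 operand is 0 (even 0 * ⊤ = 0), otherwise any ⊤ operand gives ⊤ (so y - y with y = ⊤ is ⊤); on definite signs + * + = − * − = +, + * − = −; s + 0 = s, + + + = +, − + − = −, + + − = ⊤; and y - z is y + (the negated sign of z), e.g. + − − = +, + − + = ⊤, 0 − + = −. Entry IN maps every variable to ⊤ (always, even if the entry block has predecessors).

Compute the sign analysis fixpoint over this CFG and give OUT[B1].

Answer: {a: ⊤, b: ⊤, c: ⊤, d: -, e: ⊤, f: +}

Trace:
Per-block solution:
  B0:   IN=(all ⊤)   OUT={d:-; rest ⊤}
  B1:   IN={d:-; rest ⊤}   OUT={d:-, f:+; rest ⊤}
  B2:   IN={d:-, f:+; rest ⊤}   OUT={d:-, e:+, f:+; rest ⊤}
  B3:   IN={d:-, e:+, f:+; rest ⊤}   OUT={d:-, e:+, f:+; rest ⊤}
  B4:   IN={d:-, e:+, f:+; rest ⊤}   OUT={c:-, d:-, e:+, f:+; rest ⊤}
  B5:   IN={c:-, d:-, e:+, f:+; rest ⊤}   OUT={c:-, d:-, e:+; rest ⊤}
  B6:   IN={d:-, e:+; rest ⊤}   OUT={d:-, e:+; rest ⊤}

Merge at B1: IN[B1] = OUT[B0] = {a: ⊤, b: ⊤, c: ⊤, d: -, e: ⊤, f: ⊤}
Applying B1's transfer function to that IN value gives OUT[B1] (row B1 above).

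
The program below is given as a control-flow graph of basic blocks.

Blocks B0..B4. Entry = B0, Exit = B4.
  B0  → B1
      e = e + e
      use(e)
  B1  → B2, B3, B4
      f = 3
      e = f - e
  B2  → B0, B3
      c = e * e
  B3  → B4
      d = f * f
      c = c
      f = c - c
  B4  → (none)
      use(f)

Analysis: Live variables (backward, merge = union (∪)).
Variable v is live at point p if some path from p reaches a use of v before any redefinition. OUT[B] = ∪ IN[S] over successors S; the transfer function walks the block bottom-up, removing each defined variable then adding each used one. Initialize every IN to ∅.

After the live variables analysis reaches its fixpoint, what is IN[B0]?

Per-block solution:
  B0: | IN={c, e} | OUT={c, e}
  B1: | IN={c, e} | OUT={c, e, f}
  B2: | IN={e, f} | OUT={c, e, f}
  B3: | IN={c, f} | OUT={f}
  B4: | IN={f} | OUT={}

Merge at B0: OUT[B0] = IN[B1] = {c, e}
Applying B0's transfer function to that OUT value gives IN[B0] (row B0 above).

Answer: {c, e}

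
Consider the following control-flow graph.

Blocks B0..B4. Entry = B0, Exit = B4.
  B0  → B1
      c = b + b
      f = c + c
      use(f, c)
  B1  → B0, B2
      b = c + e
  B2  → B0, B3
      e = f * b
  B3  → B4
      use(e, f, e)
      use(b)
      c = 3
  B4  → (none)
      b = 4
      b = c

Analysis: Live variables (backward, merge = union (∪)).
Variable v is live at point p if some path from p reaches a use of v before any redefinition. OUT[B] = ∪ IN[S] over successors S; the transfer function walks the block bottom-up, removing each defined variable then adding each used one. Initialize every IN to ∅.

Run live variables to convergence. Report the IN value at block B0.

Per-block solution:
  B0: | IN={b, e} | OUT={c, e, f}
  B1: | IN={c, e, f} | OUT={b, e, f}
  B2: | IN={b, f} | OUT={b, e, f}
  B3: | IN={b, e, f} | OUT={c}
  B4: | IN={c} | OUT={}

Merge at B0: OUT[B0] = IN[B1] = {c, e, f}
Applying B0's transfer function to that OUT value gives IN[B0] (row B0 above).

Answer: {b, e}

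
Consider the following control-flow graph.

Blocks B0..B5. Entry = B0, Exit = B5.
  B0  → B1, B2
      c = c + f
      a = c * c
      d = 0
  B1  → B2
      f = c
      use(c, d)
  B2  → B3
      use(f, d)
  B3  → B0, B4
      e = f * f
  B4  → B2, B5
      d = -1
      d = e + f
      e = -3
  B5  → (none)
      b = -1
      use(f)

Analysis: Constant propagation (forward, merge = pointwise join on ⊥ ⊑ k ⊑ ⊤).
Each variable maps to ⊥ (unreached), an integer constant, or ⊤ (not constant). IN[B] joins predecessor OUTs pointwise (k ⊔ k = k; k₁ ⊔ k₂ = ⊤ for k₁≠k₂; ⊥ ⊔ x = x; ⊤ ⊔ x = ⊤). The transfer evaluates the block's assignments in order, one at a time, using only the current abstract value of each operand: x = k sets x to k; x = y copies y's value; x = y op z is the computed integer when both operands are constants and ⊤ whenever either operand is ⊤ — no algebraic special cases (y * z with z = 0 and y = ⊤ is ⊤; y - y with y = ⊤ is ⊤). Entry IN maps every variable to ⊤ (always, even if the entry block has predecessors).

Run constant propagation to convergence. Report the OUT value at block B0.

Converged values:
  B0:   IN=(all ⊤)   OUT={d:0; rest ⊤}
  B1:   IN={d:0; rest ⊤}   OUT={d:0; rest ⊤}
  B2:   IN=(all ⊤)   OUT=(all ⊤)
  B3:   IN=(all ⊤)   OUT=(all ⊤)
  B4:   IN=(all ⊤)   OUT={e:-3; rest ⊤}
  B5:   IN={e:-3; rest ⊤}   OUT={b:-1, e:-3; rest ⊤}

Merge at B0 (entry node, so the boundary value (all ⊤) is joined with the incoming edge(s)): IN[B0] = (all ⊤) ⊔ OUT[B3] = {a: ⊤, b: ⊤, c: ⊤, d: ⊤, e: ⊤, f: ⊤}
Applying B0's transfer function to that IN value gives OUT[B0] (row B0 above).

Answer: {a: ⊤, b: ⊤, c: ⊤, d: 0, e: ⊤, f: ⊤}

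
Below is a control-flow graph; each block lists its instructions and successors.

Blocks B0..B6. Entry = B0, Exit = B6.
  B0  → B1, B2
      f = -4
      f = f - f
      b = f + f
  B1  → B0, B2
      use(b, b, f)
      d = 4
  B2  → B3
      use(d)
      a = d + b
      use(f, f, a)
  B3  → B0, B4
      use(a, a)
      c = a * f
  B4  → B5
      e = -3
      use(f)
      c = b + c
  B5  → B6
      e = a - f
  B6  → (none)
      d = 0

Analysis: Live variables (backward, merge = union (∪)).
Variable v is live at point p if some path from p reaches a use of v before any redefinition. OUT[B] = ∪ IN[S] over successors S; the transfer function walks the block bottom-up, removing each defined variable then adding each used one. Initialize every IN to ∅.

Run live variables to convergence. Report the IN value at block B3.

Answer: {a, b, d, f}

Working:
Per-block solution:
  B0:  IN={d}  OUT={b, d, f}
  B1:  IN={b, f}  OUT={b, d, f}
  B2:  IN={b, d, f}  OUT={a, b, d, f}
  B3:  IN={a, b, d, f}  OUT={a, b, c, d, f}
  B4:  IN={a, b, c, f}  OUT={a, f}
  B5:  IN={a, f}  OUT={}
  B6:  IN={}  OUT={}

Merge at B3: OUT[B3] = IN[B0] ⊔ IN[B4] = {a, b, c, d, f}
Applying B3's transfer function to that OUT value gives IN[B3] (row B3 above).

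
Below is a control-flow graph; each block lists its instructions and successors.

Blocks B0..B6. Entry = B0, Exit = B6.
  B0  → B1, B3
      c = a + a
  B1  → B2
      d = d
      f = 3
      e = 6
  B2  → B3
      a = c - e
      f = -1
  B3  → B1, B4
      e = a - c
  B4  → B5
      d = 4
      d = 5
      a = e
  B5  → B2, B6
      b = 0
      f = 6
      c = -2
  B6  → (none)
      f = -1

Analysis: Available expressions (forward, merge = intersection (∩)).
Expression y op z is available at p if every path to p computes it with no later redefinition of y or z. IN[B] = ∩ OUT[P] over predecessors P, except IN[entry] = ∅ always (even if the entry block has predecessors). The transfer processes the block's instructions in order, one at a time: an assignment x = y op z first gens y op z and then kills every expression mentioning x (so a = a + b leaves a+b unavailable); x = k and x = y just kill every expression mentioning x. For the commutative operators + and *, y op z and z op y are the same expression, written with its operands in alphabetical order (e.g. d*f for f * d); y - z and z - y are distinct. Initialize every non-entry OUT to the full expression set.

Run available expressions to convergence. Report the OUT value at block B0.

Per-block solution:
  B0: | IN={} | OUT={a+a}
  B1: | IN={} | OUT={}
  B2: | IN={} | OUT={c-e}
  B3: | IN={} | OUT={a-c}
  B4: | IN={a-c} | OUT={}
  B5: | IN={} | OUT={}
  B6: | IN={} | OUT={}

B0 is the boundary node: IN[B0] = {}
Applying B0's transfer function to that IN value gives OUT[B0] (row B0 above).

Answer: {a+a}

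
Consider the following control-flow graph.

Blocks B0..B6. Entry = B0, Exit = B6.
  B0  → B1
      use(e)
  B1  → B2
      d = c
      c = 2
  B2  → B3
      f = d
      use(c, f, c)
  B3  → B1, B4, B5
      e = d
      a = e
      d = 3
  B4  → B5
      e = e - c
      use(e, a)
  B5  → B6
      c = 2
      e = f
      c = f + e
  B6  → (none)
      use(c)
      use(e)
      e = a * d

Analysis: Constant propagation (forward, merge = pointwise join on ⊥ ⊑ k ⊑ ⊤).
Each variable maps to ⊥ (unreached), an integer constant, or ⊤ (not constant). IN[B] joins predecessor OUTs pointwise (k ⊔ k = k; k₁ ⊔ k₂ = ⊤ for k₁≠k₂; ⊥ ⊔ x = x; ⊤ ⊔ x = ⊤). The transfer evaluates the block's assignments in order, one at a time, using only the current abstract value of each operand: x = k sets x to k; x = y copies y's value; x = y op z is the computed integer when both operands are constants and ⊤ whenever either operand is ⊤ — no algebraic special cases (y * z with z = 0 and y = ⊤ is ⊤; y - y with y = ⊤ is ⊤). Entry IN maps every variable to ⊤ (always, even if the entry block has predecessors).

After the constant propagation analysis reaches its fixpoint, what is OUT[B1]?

Answer: {a: ⊤, b: ⊤, c: 2, d: ⊤, e: ⊤, f: ⊤}

Derivation:
Converged values:
  B0:  IN=(all ⊤)  OUT=(all ⊤)
  B1:  IN=(all ⊤)  OUT={c:2; rest ⊤}
  B2:  IN={c:2; rest ⊤}  OUT={c:2; rest ⊤}
  B3:  IN={c:2; rest ⊤}  OUT={c:2, d:3; rest ⊤}
  B4:  IN={c:2, d:3; rest ⊤}  OUT={c:2, d:3; rest ⊤}
  B5:  IN={c:2, d:3; rest ⊤}  OUT={d:3; rest ⊤}
  B6:  IN={d:3; rest ⊤}  OUT={d:3; rest ⊤}

Merge at B1: IN[B1] = OUT[B0] ⊔ OUT[B3] = {a: ⊤, b: ⊤, c: ⊤, d: ⊤, e: ⊤, f: ⊤}
Applying B1's transfer function to that IN value gives OUT[B1] (row B1 above).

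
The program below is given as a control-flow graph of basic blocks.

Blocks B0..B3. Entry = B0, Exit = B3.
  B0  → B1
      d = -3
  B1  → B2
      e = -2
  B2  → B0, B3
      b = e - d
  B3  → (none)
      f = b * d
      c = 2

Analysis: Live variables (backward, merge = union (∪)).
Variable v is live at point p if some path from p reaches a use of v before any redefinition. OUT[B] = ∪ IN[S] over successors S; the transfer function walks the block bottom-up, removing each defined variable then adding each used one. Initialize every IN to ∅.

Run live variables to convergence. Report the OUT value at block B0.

Answer: {d}

Derivation:
Fixpoint table:
  B0:  IN={}  OUT={d}
  B1:  IN={d}  OUT={d, e}
  B2:  IN={d, e}  OUT={b, d}
  B3:  IN={b, d}  OUT={}

Merge at B0: OUT[B0] = IN[B1] = {d}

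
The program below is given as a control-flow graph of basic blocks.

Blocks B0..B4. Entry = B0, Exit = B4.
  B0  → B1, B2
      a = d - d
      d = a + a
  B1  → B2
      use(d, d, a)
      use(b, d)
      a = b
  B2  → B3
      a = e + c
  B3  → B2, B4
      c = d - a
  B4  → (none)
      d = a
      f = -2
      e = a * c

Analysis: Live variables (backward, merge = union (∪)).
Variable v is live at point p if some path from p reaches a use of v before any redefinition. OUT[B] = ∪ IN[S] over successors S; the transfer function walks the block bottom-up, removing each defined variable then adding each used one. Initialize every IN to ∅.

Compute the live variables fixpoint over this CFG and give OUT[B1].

Answer: {c, d, e}

Derivation:
Per-block solution:
  B0:   IN={b, c, d, e}   OUT={a, b, c, d, e}
  B1:   IN={a, b, c, d, e}   OUT={c, d, e}
  B2:   IN={c, d, e}   OUT={a, d, e}
  B3:   IN={a, d, e}   OUT={a, c, d, e}
  B4:   IN={a, c}   OUT={}

Merge at B1: OUT[B1] = IN[B2] = {c, d, e}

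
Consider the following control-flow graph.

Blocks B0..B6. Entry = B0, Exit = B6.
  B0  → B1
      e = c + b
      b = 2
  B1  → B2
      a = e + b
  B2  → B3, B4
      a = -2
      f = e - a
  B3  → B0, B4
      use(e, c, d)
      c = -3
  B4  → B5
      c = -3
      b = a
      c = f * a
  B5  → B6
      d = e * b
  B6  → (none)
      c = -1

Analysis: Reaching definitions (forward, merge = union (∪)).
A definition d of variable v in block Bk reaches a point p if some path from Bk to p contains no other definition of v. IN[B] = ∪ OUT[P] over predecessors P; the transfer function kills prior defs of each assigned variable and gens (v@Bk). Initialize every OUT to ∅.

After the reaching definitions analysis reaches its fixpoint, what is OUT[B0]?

Answer: {a@B2, b@B0, c@B3, e@B0, f@B2}

Working:
Converged values:
  B0:  IN={a@B2, b@B0, c@B3, e@B0, f@B2}  OUT={a@B2, b@B0, c@B3, e@B0, f@B2}
  B1:  IN={a@B2, b@B0, c@B3, e@B0, f@B2}  OUT={a@B1, b@B0, c@B3, e@B0, f@B2}
  B2:  IN={a@B1, b@B0, c@B3, e@B0, f@B2}  OUT={a@B2, b@B0, c@B3, e@B0, f@B2}
  B3:  IN={a@B2, b@B0, c@B3, e@B0, f@B2}  OUT={a@B2, b@B0, c@B3, e@B0, f@B2}
  B4:  IN={a@B2, b@B0, c@B3, e@B0, f@B2}  OUT={a@B2, b@B4, c@B4, e@B0, f@B2}
  B5:  IN={a@B2, b@B4, c@B4, e@B0, f@B2}  OUT={a@B2, b@B4, c@B4, d@B5, e@B0, f@B2}
  B6:  IN={a@B2, b@B4, c@B4, d@B5, e@B0, f@B2}  OUT={a@B2, b@B4, c@B6, d@B5, e@B0, f@B2}

Merge at B0 (entry node, so the boundary value {} is joined with the incoming edge(s)): IN[B0] = {} ⊔ OUT[B3] = {a@B2, b@B0, c@B3, e@B0, f@B2}
Applying B0's transfer function to that IN value gives OUT[B0] (row B0 above).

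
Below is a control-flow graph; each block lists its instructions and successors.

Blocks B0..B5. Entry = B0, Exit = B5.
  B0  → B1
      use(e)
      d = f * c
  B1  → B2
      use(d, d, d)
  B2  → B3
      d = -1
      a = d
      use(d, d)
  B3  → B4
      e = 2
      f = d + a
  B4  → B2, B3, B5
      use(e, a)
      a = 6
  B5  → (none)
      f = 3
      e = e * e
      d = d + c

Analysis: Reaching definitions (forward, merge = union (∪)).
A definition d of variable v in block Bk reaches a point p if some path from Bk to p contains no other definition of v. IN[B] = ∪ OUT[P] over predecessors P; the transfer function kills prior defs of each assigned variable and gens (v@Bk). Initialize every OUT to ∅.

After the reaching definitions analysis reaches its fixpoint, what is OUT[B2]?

Answer: {a@B2, d@B2, e@B3, f@B3}

Trace:
Fixpoint table:
  B0: | IN={} | OUT={d@B0}
  B1: | IN={d@B0} | OUT={d@B0}
  B2: | IN={a@B4, d@B0, d@B2, e@B3, f@B3} | OUT={a@B2, d@B2, e@B3, f@B3}
  B3: | IN={a@B2, a@B4, d@B2, e@B3, f@B3} | OUT={a@B2, a@B4, d@B2, e@B3, f@B3}
  B4: | IN={a@B2, a@B4, d@B2, e@B3, f@B3} | OUT={a@B4, d@B2, e@B3, f@B3}
  B5: | IN={a@B4, d@B2, e@B3, f@B3} | OUT={a@B4, d@B5, e@B5, f@B5}

Merge at B2: IN[B2] = OUT[B1] ⊔ OUT[B4] = {a@B4, d@B0, d@B2, e@B3, f@B3}
Applying B2's transfer function to that IN value gives OUT[B2] (row B2 above).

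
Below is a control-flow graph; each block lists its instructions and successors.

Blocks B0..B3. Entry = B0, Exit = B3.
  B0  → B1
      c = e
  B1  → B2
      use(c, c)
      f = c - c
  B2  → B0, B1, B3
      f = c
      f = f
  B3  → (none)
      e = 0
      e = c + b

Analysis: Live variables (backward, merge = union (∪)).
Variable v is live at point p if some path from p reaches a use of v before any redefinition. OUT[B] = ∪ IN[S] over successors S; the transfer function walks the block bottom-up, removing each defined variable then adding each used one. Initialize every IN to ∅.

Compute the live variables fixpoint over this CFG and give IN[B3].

Answer: {b, c}

Derivation:
Fixpoint table:
  B0:  IN={b, e}  OUT={b, c, e}
  B1:  IN={b, c, e}  OUT={b, c, e}
  B2:  IN={b, c, e}  OUT={b, c, e}
  B3:  IN={b, c}  OUT={}

B3 is the boundary node: OUT[B3] = {}
Applying B3's transfer function to that OUT value gives IN[B3] (row B3 above).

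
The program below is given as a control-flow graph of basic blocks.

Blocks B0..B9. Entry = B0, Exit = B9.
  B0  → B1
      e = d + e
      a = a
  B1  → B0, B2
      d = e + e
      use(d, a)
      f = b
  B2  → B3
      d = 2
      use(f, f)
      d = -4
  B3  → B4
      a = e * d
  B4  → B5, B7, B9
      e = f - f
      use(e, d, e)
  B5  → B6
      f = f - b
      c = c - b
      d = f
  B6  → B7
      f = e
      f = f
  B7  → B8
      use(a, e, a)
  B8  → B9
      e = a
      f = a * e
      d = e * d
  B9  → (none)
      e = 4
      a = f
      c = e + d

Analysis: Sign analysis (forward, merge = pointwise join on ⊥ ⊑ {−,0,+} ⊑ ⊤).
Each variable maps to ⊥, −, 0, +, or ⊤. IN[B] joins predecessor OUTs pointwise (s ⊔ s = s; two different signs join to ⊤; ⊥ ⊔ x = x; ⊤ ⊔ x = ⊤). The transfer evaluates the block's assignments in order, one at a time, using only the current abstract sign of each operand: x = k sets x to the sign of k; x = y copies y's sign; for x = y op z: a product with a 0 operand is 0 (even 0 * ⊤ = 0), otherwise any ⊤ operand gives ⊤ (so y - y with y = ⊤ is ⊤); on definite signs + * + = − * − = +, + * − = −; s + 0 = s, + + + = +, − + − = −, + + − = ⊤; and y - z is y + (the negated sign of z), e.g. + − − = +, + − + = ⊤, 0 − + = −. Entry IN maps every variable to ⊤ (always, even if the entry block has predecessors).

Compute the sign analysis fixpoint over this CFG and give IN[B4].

Answer: {a: ⊤, b: ⊤, c: ⊤, d: -, e: ⊤, f: ⊤}

Derivation:
Per-block solution:
  B0:  IN=(all ⊤)  OUT=(all ⊤)
  B1:  IN=(all ⊤)  OUT=(all ⊤)
  B2:  IN=(all ⊤)  OUT={d:-; rest ⊤}
  B3:  IN={d:-; rest ⊤}  OUT={d:-; rest ⊤}
  B4:  IN={d:-; rest ⊤}  OUT={d:-; rest ⊤}
  B5:  IN={d:-; rest ⊤}  OUT=(all ⊤)
  B6:  IN=(all ⊤)  OUT=(all ⊤)
  B7:  IN=(all ⊤)  OUT=(all ⊤)
  B8:  IN=(all ⊤)  OUT=(all ⊤)
  B9:  IN=(all ⊤)  OUT={e:+; rest ⊤}

Merge at B4: IN[B4] = OUT[B3] = {a: ⊤, b: ⊤, c: ⊤, d: -, e: ⊤, f: ⊤}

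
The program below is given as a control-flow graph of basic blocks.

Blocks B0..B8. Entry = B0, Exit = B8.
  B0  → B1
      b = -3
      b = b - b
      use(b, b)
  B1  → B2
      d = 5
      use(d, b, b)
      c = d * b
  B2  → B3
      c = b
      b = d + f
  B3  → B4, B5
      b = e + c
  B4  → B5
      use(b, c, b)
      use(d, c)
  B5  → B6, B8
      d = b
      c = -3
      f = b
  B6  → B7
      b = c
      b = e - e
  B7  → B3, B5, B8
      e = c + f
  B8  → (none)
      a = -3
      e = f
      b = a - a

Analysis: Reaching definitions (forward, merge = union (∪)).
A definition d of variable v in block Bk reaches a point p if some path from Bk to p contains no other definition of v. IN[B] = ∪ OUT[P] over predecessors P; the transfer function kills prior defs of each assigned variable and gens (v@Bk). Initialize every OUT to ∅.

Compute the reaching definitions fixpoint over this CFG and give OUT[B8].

Answer: {a@B8, b@B8, c@B5, d@B5, e@B8, f@B5}

Derivation:
Converged values:
  B0: | IN={} | OUT={b@B0}
  B1: | IN={b@B0} | OUT={b@B0, c@B1, d@B1}
  B2: | IN={b@B0, c@B1, d@B1} | OUT={b@B2, c@B2, d@B1}
  B3: | IN={b@B2, b@B6, c@B2, c@B5, d@B1, d@B5, e@B7, f@B5} | OUT={b@B3, c@B2, c@B5, d@B1, d@B5, e@B7, f@B5}
  B4: | IN={b@B3, c@B2, c@B5, d@B1, d@B5, e@B7, f@B5} | OUT={b@B3, c@B2, c@B5, d@B1, d@B5, e@B7, f@B5}
  B5: | IN={b@B3, b@B6, c@B2, c@B5, d@B1, d@B5, e@B7, f@B5} | OUT={b@B3, b@B6, c@B5, d@B5, e@B7, f@B5}
  B6: | IN={b@B3, b@B6, c@B5, d@B5, e@B7, f@B5} | OUT={b@B6, c@B5, d@B5, e@B7, f@B5}
  B7: | IN={b@B6, c@B5, d@B5, e@B7, f@B5} | OUT={b@B6, c@B5, d@B5, e@B7, f@B5}
  B8: | IN={b@B3, b@B6, c@B5, d@B5, e@B7, f@B5} | OUT={a@B8, b@B8, c@B5, d@B5, e@B8, f@B5}

Merge at B8: IN[B8] = OUT[B5] ⊔ OUT[B7] = {b@B3, b@B6, c@B5, d@B5, e@B7, f@B5}
Applying B8's transfer function to that IN value gives OUT[B8] (row B8 above).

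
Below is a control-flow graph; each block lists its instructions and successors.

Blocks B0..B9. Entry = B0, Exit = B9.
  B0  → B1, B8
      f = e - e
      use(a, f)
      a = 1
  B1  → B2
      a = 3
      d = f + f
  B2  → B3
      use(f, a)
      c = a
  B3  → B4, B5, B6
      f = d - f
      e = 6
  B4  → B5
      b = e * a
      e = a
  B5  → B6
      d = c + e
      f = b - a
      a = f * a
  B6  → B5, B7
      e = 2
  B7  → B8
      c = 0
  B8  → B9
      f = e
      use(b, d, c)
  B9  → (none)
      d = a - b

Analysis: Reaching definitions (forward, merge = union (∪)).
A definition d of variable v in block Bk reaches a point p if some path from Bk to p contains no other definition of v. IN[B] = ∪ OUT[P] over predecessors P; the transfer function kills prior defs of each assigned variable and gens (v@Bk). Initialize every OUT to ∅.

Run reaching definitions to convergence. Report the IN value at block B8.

Answer: {a@B0, a@B1, a@B5, b@B4, c@B7, d@B1, d@B5, e@B6, f@B0, f@B3, f@B5}

Derivation:
Converged values:
  B0: | IN={} | OUT={a@B0, f@B0}
  B1: | IN={a@B0, f@B0} | OUT={a@B1, d@B1, f@B0}
  B2: | IN={a@B1, d@B1, f@B0} | OUT={a@B1, c@B2, d@B1, f@B0}
  B3: | IN={a@B1, c@B2, d@B1, f@B0} | OUT={a@B1, c@B2, d@B1, e@B3, f@B3}
  B4: | IN={a@B1, c@B2, d@B1, e@B3, f@B3} | OUT={a@B1, b@B4, c@B2, d@B1, e@B4, f@B3}
  B5: | IN={a@B1, a@B5, b@B4, c@B2, d@B1, d@B5, e@B3, e@B4, e@B6, f@B3, f@B5} | OUT={a@B5, b@B4, c@B2, d@B5, e@B3, e@B4, e@B6, f@B5}
  B6: | IN={a@B1, a@B5, b@B4, c@B2, d@B1, d@B5, e@B3, e@B4, e@B6, f@B3, f@B5} | OUT={a@B1, a@B5, b@B4, c@B2, d@B1, d@B5, e@B6, f@B3, f@B5}
  B7: | IN={a@B1, a@B5, b@B4, c@B2, d@B1, d@B5, e@B6, f@B3, f@B5} | OUT={a@B1, a@B5, b@B4, c@B7, d@B1, d@B5, e@B6, f@B3, f@B5}
  B8: | IN={a@B0, a@B1, a@B5, b@B4, c@B7, d@B1, d@B5, e@B6, f@B0, f@B3, f@B5} | OUT={a@B0, a@B1, a@B5, b@B4, c@B7, d@B1, d@B5, e@B6, f@B8}
  B9: | IN={a@B0, a@B1, a@B5, b@B4, c@B7, d@B1, d@B5, e@B6, f@B8} | OUT={a@B0, a@B1, a@B5, b@B4, c@B7, d@B9, e@B6, f@B8}

Merge at B8: IN[B8] = OUT[B0] ⊔ OUT[B7] = {a@B0, a@B1, a@B5, b@B4, c@B7, d@B1, d@B5, e@B6, f@B0, f@B3, f@B5}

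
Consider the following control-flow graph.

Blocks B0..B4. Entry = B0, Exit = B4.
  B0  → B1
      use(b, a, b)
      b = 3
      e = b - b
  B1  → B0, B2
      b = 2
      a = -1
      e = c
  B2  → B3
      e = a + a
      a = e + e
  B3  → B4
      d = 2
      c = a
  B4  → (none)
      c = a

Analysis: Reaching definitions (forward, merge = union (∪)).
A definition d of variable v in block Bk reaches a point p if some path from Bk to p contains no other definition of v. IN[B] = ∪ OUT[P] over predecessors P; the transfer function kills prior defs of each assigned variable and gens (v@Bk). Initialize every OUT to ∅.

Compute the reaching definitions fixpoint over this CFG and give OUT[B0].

Answer: {a@B1, b@B0, e@B0}

Trace:
Fixpoint table:
  B0:   IN={a@B1, b@B1, e@B1}   OUT={a@B1, b@B0, e@B0}
  B1:   IN={a@B1, b@B0, e@B0}   OUT={a@B1, b@B1, e@B1}
  B2:   IN={a@B1, b@B1, e@B1}   OUT={a@B2, b@B1, e@B2}
  B3:   IN={a@B2, b@B1, e@B2}   OUT={a@B2, b@B1, c@B3, d@B3, e@B2}
  B4:   IN={a@B2, b@B1, c@B3, d@B3, e@B2}   OUT={a@B2, b@B1, c@B4, d@B3, e@B2}

Merge at B0 (entry node, so the boundary value {} is joined with the incoming edge(s)): IN[B0] = {} ⊔ OUT[B1] = {a@B1, b@B1, e@B1}
Applying B0's transfer function to that IN value gives OUT[B0] (row B0 above).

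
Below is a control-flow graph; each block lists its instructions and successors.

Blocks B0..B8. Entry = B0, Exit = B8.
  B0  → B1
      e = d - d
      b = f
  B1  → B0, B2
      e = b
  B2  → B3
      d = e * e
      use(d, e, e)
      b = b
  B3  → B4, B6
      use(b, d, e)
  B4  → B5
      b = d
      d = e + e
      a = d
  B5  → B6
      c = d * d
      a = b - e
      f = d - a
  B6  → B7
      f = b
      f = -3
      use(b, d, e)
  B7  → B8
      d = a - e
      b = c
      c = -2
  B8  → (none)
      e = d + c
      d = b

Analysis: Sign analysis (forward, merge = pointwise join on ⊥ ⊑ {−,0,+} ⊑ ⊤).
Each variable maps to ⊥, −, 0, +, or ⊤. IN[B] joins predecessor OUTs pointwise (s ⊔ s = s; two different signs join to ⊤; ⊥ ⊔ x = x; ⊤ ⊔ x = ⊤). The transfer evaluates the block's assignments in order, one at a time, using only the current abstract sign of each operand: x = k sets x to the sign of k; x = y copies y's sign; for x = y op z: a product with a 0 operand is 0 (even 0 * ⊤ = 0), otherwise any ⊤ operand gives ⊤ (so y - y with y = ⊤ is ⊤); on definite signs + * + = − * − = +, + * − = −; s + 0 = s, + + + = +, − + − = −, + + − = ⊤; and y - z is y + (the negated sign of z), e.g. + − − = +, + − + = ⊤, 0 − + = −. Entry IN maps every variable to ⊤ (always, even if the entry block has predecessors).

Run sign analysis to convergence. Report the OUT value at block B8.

Answer: {a: ⊤, b: ⊤, c: -, d: ⊤, e: ⊤, f: -}

Trace:
Per-block solution:
  B0:  IN=(all ⊤)  OUT=(all ⊤)
  B1:  IN=(all ⊤)  OUT=(all ⊤)
  B2:  IN=(all ⊤)  OUT=(all ⊤)
  B3:  IN=(all ⊤)  OUT=(all ⊤)
  B4:  IN=(all ⊤)  OUT=(all ⊤)
  B5:  IN=(all ⊤)  OUT=(all ⊤)
  B6:  IN=(all ⊤)  OUT={f:-; rest ⊤}
  B7:  IN={f:-; rest ⊤}  OUT={c:-, f:-; rest ⊤}
  B8:  IN={c:-, f:-; rest ⊤}  OUT={c:-, f:-; rest ⊤}

Merge at B8: IN[B8] = OUT[B7] = {a: ⊤, b: ⊤, c: -, d: ⊤, e: ⊤, f: -}
Applying B8's transfer function to that IN value gives OUT[B8] (row B8 above).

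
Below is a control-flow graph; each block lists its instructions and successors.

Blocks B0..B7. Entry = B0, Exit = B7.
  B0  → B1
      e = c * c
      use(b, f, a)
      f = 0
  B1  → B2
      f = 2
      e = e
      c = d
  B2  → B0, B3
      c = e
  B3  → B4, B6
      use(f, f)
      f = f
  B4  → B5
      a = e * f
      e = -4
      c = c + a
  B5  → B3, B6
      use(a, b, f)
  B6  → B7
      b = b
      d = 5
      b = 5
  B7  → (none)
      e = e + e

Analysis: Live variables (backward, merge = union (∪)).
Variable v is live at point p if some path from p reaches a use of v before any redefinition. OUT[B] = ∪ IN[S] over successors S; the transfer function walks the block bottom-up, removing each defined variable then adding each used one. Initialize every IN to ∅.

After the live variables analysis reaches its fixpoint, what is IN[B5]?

Converged values:
  B0: | IN={a, b, c, d, f} | OUT={a, b, d, e}
  B1: | IN={a, b, d, e} | OUT={a, b, d, e, f}
  B2: | IN={a, b, d, e, f} | OUT={a, b, c, d, e, f}
  B3: | IN={b, c, e, f} | OUT={b, c, e, f}
  B4: | IN={b, c, e, f} | OUT={a, b, c, e, f}
  B5: | IN={a, b, c, e, f} | OUT={b, c, e, f}
  B6: | IN={b, e} | OUT={e}
  B7: | IN={e} | OUT={}

Merge at B5: OUT[B5] = IN[B3] ⊔ IN[B6] = {b, c, e, f}
Applying B5's transfer function to that OUT value gives IN[B5] (row B5 above).

Answer: {a, b, c, e, f}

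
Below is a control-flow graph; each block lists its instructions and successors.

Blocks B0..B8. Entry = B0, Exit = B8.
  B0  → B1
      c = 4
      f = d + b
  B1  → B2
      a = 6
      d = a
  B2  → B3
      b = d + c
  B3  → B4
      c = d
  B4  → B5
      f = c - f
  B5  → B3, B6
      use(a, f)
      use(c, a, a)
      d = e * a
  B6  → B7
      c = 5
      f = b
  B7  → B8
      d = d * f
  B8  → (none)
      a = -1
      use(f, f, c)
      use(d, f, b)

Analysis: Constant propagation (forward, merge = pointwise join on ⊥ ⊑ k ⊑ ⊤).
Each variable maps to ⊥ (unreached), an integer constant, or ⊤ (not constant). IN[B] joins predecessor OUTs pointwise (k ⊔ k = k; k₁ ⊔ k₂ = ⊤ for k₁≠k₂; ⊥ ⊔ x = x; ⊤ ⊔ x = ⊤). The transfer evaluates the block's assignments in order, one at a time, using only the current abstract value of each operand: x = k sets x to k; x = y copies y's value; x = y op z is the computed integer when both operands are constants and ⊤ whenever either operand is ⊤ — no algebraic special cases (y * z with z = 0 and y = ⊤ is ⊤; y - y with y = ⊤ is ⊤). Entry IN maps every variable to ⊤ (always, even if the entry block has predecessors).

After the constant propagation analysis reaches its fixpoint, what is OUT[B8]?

Fixpoint table:
  B0:  IN=(all ⊤)  OUT={c:4; rest ⊤}
  B1:  IN={c:4; rest ⊤}  OUT={a:6, c:4, d:6; rest ⊤}
  B2:  IN={a:6, c:4, d:6; rest ⊤}  OUT={a:6, b:10, c:4, d:6; rest ⊤}
  B3:  IN={a:6, b:10; rest ⊤}  OUT={a:6, b:10; rest ⊤}
  B4:  IN={a:6, b:10; rest ⊤}  OUT={a:6, b:10; rest ⊤}
  B5:  IN={a:6, b:10; rest ⊤}  OUT={a:6, b:10; rest ⊤}
  B6:  IN={a:6, b:10; rest ⊤}  OUT={a:6, b:10, c:5, f:10; rest ⊤}
  B7:  IN={a:6, b:10, c:5, f:10; rest ⊤}  OUT={a:6, b:10, c:5, f:10; rest ⊤}
  B8:  IN={a:6, b:10, c:5, f:10; rest ⊤}  OUT={a:-1, b:10, c:5, f:10; rest ⊤}

Merge at B8: IN[B8] = OUT[B7] = {a: 6, b: 10, c: 5, d: ⊤, e: ⊤, f: 10}
Applying B8's transfer function to that IN value gives OUT[B8] (row B8 above).

Answer: {a: -1, b: 10, c: 5, d: ⊤, e: ⊤, f: 10}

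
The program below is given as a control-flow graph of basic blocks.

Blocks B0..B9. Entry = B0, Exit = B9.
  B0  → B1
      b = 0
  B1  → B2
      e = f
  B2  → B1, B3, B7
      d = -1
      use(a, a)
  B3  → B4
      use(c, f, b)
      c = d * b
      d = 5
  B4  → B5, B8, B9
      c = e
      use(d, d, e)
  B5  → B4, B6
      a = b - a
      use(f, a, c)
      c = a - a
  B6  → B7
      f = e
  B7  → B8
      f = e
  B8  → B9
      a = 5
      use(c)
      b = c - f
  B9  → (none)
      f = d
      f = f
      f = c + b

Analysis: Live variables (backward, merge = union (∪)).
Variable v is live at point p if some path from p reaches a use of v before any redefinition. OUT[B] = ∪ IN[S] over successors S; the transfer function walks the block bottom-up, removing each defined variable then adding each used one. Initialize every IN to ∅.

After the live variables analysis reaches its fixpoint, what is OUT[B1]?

Answer: {a, b, c, e, f}

Working:
Per-block solution:
  B0:  IN={a, c, f}  OUT={a, b, c, f}
  B1:  IN={a, b, c, f}  OUT={a, b, c, e, f}
  B2:  IN={a, b, c, e, f}  OUT={a, b, c, d, e, f}
  B3:  IN={a, b, c, d, e, f}  OUT={a, b, d, e, f}
  B4:  IN={a, b, d, e, f}  OUT={a, b, c, d, e, f}
  B5:  IN={a, b, c, d, e, f}  OUT={a, b, c, d, e, f}
  B6:  IN={c, d, e}  OUT={c, d, e}
  B7:  IN={c, d, e}  OUT={c, d, f}
  B8:  IN={c, d, f}  OUT={b, c, d}
  B9:  IN={b, c, d}  OUT={}

Merge at B1: OUT[B1] = IN[B2] = {a, b, c, e, f}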